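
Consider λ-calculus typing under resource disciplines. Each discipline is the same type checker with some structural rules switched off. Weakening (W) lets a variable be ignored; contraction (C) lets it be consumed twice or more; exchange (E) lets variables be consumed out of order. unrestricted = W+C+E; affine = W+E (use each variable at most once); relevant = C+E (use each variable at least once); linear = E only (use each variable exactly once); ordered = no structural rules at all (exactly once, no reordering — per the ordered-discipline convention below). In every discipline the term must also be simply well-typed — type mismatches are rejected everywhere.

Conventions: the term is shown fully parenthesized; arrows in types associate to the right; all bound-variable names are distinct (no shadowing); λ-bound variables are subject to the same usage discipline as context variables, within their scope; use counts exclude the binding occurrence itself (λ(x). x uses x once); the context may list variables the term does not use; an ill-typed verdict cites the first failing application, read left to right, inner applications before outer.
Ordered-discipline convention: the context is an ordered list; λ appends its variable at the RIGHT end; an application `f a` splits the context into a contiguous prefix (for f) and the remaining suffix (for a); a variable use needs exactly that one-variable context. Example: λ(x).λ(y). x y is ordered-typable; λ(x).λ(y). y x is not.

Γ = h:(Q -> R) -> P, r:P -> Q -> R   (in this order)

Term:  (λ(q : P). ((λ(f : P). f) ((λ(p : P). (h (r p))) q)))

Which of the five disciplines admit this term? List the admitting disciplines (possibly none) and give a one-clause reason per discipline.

accepted by: ordered, linear, affine, relevant, unrestricted
variable uses: h ×1; r ×1; q [bound] ×1; f [bound] ×1; p [bound] ×1
use order (left to right): f, h, r, p, q
typing: the term checks, with type P -> P
ordered ✓ (h, r, q, f, p: once each, no exchange needed)
linear ✓ (exactly-once usage across h, r, q, f, p)
affine ✓ (h, r, q, f, p: no repeats, contraction unneeded)
relevant ✓ (every one of h, r, q, f, p appears)
unrestricted ✓ (type-checks (P -> P) and nothing is barred)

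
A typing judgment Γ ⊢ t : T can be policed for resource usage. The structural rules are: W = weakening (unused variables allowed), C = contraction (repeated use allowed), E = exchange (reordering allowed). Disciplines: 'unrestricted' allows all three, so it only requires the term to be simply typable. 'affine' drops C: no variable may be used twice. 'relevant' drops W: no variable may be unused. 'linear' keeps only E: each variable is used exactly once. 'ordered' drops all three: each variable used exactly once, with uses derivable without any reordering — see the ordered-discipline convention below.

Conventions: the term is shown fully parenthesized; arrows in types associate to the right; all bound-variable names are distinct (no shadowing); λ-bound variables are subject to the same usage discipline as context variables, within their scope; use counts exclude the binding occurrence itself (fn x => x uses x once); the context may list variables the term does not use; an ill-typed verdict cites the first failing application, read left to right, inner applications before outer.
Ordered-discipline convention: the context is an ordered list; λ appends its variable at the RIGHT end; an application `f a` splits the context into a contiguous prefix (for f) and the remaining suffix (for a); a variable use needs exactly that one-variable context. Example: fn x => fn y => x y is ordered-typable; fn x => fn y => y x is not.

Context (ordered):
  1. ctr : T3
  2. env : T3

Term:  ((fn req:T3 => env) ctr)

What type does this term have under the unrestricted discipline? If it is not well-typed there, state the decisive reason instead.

term : T3
counts: ctr=1, env=1, req [bound]=0
uses in reading order: env, ctr
typing: well-typed — term : T3
across the five disciplines: ordered ✗ · linear ✗ · affine ✓ · relevant ✗ · unrestricted ✓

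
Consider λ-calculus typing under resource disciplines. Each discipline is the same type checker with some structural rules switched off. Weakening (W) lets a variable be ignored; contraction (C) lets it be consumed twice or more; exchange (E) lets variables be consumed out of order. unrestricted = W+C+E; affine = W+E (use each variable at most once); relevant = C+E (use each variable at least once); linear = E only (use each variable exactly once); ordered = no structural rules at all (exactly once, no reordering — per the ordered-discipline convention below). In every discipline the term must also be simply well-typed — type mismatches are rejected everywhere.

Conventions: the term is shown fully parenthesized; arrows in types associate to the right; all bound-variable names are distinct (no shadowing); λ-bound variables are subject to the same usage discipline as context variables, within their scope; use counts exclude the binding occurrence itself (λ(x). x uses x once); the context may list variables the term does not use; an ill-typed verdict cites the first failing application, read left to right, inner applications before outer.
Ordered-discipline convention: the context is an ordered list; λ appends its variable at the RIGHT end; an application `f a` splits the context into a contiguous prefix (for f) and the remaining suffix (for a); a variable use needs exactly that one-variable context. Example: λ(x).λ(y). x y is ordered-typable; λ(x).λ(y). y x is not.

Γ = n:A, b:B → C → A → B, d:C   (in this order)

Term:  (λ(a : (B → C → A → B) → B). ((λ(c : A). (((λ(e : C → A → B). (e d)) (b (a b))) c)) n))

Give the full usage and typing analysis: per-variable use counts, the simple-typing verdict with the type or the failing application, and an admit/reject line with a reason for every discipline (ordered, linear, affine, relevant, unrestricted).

variable uses: n: 1×, b: 2×, d: 1×, a (bound): 1×, c (bound): 1×, e (bound): 1×
order of uses: e, d, b, a, b, c, n
typing: ✓ — ((B → C → A → B) → B) → B
ordered: ✗, repeated use of b ×2
linear: ✗, repeated use of b ×2
affine: ✗, repeated use of b ×2
relevant: ✓, at least one use each (n, b, d, a, c, e)
unrestricted: ✓, simply typable at ((B → C → A → B) → B) → B; W, C, E all held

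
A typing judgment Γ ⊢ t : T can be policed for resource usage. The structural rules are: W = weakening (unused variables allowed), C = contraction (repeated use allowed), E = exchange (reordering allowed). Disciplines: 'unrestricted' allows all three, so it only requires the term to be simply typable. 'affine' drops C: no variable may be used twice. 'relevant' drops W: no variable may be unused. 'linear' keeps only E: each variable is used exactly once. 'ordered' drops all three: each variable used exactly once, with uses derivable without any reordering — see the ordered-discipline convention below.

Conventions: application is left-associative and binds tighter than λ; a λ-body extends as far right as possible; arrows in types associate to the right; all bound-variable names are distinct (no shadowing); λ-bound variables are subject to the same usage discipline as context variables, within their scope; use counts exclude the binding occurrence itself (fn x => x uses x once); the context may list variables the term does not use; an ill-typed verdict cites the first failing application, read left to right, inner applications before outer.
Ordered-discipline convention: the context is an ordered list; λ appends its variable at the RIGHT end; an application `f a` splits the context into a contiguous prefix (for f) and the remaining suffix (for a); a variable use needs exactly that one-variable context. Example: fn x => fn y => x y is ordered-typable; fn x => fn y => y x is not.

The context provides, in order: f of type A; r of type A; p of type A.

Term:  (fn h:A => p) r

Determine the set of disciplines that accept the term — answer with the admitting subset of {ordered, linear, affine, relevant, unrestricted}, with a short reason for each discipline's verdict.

admitted in: affine, unrestricted
use counts: f=0; r=1; p=1; h [bound]=0
order of uses: p, r
typing: well-typed at A
ordered: ✗, f, h left unused
linear: ✗, f, h left unused
affine: ✓, none of f, r, p, h used more than once
relevant: ✗, f, h left unused
unrestricted: ✓, simply typable at A; W, C, E all held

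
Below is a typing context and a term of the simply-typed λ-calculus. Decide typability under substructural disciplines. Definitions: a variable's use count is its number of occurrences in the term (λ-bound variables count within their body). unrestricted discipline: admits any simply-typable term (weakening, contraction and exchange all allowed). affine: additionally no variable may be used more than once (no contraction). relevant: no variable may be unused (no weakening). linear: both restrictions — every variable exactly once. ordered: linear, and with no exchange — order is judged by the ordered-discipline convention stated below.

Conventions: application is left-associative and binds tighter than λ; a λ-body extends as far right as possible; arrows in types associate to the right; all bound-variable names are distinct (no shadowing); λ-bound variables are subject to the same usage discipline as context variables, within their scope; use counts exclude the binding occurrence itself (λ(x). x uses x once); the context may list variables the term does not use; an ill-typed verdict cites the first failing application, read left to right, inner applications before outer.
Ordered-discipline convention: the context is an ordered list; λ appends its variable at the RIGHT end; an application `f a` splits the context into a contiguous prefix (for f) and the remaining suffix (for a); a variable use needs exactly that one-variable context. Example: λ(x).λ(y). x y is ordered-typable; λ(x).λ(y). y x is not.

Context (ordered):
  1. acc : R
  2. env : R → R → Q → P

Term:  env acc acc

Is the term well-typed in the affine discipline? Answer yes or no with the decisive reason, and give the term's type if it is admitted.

no — acc ×2 used more than once (contraction)
use counts: acc=2, env=1
uses in reading order: env, acc, acc
typing: ✓ — Q → P
all disciplines: ordered ✗; linear ✗; affine ✗; relevant ✓; unrestricted ✓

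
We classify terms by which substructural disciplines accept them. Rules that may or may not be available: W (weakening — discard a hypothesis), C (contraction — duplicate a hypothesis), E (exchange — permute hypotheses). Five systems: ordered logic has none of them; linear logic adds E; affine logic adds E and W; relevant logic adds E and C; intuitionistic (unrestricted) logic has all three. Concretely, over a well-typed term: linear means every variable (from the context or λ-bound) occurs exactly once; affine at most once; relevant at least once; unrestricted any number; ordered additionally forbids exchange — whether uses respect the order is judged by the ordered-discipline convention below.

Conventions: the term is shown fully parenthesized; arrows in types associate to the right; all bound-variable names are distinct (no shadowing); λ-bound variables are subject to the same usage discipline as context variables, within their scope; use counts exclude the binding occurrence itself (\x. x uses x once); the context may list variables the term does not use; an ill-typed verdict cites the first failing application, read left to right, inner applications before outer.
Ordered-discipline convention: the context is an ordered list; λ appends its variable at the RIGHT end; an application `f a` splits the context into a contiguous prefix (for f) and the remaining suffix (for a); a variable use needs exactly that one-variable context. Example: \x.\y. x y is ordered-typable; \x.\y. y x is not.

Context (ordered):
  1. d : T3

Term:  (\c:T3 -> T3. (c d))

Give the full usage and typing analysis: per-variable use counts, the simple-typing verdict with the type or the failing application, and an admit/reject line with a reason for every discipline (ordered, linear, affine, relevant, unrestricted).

counts: d ×1, c (bound) ×1
left-to-right use order: c, d
typing: well-typed — term : (T3 -> T3) -> T3
ordered ✗ (use order c, d needs exchange)
linear ✓ (single use per variable (d, c))
affine ✓ (d, c: no repeats, contraction unneeded)
relevant ✓ (every one of d, c appears)
unrestricted ✓ (type-checks ((T3 -> T3) -> T3) and nothing is barred)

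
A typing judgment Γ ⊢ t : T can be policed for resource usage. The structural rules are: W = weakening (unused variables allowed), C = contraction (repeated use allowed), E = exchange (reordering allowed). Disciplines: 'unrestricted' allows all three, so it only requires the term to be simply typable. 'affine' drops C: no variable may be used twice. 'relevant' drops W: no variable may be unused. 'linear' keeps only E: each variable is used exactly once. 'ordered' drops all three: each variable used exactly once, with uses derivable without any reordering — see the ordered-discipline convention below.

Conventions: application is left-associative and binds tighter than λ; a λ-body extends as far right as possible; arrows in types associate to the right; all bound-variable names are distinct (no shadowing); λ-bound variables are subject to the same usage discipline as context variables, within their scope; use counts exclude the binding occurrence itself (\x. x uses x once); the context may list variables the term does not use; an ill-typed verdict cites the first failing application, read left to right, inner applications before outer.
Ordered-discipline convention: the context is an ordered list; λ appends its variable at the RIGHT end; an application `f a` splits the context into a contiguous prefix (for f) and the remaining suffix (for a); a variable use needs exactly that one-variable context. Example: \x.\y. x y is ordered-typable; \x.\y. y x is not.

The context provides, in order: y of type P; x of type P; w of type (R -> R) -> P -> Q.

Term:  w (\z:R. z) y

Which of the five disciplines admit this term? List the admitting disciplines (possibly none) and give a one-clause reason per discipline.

admitted by: affine, unrestricted
counts: y: 1, x: 0, w: 1, z (λ-bound): 1
uses in reading order: w, z, y
typing: well-typed at Q
ordered ✗ (needs weakening: x unused)
linear ✗ (needs weakening: x unused)
affine ✓ (no duplicate uses among y, x, w, z)
relevant ✗ (needs weakening: x unused)
unrestricted ✓ (typability at Q is all that's needed)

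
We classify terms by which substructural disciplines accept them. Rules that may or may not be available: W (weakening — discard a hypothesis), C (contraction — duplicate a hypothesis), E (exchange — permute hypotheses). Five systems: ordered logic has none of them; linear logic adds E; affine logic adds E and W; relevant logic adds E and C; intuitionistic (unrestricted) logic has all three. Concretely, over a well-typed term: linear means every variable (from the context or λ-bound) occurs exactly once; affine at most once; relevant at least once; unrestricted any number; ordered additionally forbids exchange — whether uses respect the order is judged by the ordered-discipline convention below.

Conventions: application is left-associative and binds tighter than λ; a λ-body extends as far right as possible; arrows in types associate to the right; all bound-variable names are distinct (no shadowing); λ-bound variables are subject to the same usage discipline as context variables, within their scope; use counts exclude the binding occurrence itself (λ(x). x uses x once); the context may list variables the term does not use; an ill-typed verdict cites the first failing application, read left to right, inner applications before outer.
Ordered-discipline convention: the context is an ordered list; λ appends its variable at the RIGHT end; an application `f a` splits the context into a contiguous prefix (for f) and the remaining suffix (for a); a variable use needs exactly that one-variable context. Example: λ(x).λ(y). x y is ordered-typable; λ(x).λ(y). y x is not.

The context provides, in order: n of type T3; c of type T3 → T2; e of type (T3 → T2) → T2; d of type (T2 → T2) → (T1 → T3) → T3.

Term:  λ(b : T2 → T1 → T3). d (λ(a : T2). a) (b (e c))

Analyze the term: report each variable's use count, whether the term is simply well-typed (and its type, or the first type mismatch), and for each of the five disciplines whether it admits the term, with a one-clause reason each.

use counts: n: 0×; c: 1×; e: 1×; d: 1×; b [bound]: 1×; a [bound]: 1×
order of uses: d, a, b, e, c
typing: well-typed — term : (T2 → T1 → T3) → T3
ordered: ✗, unused: n — weakening required
linear: ✗, unused: n — weakening required
affine: ✓, n, c, e, d, b, a: no repeats, contraction unneeded
relevant: ✗, unused: n — weakening required
unrestricted: ✓, type-checks ((T2 → T1 → T3) → T3) and nothing is barred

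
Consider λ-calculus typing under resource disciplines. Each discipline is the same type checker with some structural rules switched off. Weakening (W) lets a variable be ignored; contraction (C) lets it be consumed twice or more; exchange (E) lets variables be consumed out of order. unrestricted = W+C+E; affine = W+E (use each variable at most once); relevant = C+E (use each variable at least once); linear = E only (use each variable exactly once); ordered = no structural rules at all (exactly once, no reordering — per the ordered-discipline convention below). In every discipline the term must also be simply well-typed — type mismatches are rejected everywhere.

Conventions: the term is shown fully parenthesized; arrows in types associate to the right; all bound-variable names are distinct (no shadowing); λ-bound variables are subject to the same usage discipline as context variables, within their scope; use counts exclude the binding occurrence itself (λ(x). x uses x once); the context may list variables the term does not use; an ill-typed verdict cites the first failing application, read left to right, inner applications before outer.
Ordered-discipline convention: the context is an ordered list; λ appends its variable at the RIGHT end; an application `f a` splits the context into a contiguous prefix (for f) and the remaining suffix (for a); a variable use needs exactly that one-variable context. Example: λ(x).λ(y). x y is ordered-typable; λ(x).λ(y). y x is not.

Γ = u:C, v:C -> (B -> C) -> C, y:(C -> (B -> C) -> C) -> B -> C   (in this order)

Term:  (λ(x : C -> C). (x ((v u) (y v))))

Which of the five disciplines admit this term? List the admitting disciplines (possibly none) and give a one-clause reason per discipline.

admitting disciplines: relevant, unrestricted
counts: u: 1; v: 2; y: 1; x (bound): 1
left-to-right use order: x, v, u, y, v
typing: the term checks, with type (C -> C) -> C
ordered: ✗, v ×2 used more than once (contraction)
linear: ✗, v ×2 used more than once (contraction)
affine: ✗, v ×2 used more than once (contraction)
relevant: ✓, none of u, v, y, x goes unused
unrestricted: ✓, simply typable at (C -> C) -> C; W, C, E all held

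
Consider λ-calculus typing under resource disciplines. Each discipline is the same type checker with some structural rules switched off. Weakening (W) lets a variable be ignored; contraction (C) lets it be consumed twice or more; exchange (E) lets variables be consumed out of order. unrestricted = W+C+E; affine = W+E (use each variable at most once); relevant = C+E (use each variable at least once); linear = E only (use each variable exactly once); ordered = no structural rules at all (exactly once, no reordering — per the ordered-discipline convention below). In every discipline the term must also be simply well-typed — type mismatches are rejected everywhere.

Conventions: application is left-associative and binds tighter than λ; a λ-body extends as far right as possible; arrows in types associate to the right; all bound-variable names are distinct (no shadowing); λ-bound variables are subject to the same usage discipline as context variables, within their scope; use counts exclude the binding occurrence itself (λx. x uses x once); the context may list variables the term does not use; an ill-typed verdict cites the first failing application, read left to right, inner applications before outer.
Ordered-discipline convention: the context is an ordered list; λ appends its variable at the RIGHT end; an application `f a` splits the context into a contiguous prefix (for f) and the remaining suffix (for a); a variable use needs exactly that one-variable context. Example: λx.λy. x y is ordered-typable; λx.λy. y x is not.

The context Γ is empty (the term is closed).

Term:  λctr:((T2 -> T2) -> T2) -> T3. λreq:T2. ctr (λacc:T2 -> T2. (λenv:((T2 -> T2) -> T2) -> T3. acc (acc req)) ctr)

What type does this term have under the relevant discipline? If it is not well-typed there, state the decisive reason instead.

not well-typed under relevant — unused: env — weakening required
counts: ctr (λ-bound) ×2; req (λ-bound) ×1; acc (λ-bound) ×2; env (λ-bound) ×0
left-to-right use order: ctr, acc, acc, req, ctr
typing: the term checks, with type (((T2 -> T2) -> T2) -> T3) -> T2 -> T3
summary: ordered ✗ | linear ✗ | affine ✗ | relevant ✗ | unrestricted ✓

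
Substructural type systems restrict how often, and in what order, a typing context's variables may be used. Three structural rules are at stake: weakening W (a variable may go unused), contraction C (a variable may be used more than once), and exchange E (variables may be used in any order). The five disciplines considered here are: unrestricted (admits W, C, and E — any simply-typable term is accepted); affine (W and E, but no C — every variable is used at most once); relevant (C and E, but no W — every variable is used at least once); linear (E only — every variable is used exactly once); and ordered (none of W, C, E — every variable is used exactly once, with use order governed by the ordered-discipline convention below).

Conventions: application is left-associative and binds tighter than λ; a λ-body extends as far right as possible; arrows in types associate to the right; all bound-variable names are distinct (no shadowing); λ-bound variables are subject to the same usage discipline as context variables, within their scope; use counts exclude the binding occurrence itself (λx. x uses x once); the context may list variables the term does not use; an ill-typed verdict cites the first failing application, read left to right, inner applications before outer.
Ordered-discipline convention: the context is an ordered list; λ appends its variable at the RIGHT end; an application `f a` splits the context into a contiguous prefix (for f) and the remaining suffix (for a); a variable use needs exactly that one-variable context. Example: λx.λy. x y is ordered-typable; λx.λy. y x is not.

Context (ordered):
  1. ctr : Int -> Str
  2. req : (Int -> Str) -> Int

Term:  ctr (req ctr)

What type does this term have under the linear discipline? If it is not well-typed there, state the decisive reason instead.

not well-typed under linear — uses contraction: ctr ×2
use counts: ctr=2; req=1
left-to-right use order: ctr, req, ctr
typing: well-typed — term : Str
all disciplines: ordered ✗; linear ✗; affine ✗; relevant ✓; unrestricted ✓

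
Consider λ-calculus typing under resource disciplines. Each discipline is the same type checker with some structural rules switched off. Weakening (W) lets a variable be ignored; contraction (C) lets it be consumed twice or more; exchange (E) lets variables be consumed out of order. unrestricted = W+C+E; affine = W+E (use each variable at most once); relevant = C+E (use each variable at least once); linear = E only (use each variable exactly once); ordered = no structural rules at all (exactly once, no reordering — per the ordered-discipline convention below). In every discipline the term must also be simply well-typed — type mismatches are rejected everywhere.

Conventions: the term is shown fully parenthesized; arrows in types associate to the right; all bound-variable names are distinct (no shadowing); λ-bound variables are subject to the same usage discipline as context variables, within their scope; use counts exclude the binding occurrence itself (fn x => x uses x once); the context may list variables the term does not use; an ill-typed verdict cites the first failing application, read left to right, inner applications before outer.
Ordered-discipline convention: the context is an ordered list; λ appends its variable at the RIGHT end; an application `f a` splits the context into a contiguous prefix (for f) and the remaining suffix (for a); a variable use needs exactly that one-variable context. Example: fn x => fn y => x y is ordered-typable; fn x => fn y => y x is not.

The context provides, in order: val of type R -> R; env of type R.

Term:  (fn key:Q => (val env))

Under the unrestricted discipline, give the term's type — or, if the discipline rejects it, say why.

term : Q -> R
variable uses: val: 1×, env: 1×, key [bound]: 0×
left-to-right use order: val, env
typing: the term checks, with type Q -> R
summary: ordered ✗ | linear ✗ | affine ✓ | relevant ✗ | unrestricted ✓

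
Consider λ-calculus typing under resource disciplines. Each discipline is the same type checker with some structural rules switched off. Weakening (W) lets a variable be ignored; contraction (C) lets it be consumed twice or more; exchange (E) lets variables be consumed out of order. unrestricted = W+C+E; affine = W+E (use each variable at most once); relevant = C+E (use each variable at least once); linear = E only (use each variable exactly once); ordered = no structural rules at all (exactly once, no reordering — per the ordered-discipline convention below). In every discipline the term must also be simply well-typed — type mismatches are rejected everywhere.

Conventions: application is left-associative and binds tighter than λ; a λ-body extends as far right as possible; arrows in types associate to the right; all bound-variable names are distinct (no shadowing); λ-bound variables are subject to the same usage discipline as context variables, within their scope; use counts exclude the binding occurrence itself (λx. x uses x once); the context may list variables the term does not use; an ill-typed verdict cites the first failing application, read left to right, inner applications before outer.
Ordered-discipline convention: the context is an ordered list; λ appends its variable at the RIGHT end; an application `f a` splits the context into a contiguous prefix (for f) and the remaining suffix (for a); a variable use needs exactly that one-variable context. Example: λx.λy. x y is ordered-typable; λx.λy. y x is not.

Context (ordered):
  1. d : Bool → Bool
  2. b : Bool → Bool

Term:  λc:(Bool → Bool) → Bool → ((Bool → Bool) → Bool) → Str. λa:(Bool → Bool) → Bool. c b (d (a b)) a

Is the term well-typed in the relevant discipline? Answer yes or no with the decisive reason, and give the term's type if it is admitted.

yes — none of d, b, c, a goes unused; term : ((Bool → Bool) → Bool → ((Bool → Bool) → Bool) → Str) → ((Bool → Bool) → Bool) → Str
counts: d: 1, b: 2, c (λ-bound): 1, a (λ-bound): 2
order of uses: c, b, d, a, b, a
typing: ✓ — ((Bool → Bool) → Bool → ((Bool → Bool) → Bool) → Str) → ((Bool → Bool) → Bool) → Str
per-discipline verdicts: ordered ✗; linear ✗; affine ✗; relevant ✓; unrestricted ✓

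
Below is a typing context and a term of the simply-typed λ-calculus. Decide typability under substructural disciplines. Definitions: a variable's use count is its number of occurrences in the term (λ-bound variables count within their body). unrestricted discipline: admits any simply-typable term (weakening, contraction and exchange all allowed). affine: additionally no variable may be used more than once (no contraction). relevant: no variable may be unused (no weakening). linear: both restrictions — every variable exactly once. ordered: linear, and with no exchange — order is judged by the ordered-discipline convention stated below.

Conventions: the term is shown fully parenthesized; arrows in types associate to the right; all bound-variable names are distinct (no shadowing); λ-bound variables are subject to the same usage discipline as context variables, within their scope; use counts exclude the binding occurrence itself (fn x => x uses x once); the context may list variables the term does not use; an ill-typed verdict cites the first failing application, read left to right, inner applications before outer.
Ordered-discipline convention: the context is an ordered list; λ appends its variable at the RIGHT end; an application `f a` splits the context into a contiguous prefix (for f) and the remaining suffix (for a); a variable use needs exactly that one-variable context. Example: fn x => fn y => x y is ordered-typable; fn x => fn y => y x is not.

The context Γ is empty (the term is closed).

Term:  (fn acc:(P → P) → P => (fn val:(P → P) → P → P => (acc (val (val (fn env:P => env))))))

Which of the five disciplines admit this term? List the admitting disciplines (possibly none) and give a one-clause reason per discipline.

admitted by: relevant, unrestricted
use counts: acc (bound): 1×, val (bound): 2×, env (bound): 1×
order of uses: acc, val, val, env
typing: well-typed at ((P → P) → P) → ((P → P) → P → P) → P
ordered: ✗ — uses contraction: val ×2
linear: ✗ — uses contraction: val ×2
affine: ✗ — uses contraction: val ×2
relevant: ✓ — every one of acc, val, env appears
unrestricted: ✓ — type-checks (((P → P) → P) → ((P → P) → P → P) → P) and nothing is barred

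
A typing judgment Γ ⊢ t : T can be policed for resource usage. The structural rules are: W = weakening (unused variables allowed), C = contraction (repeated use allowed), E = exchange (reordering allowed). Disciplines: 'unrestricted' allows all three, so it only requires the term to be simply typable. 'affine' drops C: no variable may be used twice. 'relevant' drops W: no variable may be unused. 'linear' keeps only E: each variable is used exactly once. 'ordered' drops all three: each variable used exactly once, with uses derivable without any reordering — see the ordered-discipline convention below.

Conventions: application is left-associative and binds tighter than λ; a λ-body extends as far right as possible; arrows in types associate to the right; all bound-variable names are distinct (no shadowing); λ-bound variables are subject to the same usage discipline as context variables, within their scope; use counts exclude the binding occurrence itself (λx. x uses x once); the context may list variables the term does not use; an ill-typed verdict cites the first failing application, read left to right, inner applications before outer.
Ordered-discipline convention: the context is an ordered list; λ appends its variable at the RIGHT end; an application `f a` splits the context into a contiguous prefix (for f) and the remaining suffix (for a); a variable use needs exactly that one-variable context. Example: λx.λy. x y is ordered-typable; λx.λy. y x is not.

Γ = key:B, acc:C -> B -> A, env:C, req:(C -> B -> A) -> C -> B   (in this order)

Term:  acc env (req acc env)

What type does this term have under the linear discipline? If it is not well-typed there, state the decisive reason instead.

not well-typed under linear — needs contraction — acc ×2, env ×2; key never used (weakening)
use counts: key: 0, acc: 2, env: 2, req: 1
uses in reading order: acc, env, req, acc, env
typing: well-typed — term : A
per-discipline verdicts: ordered ✗, linear ✗, affine ✗, relevant ✗, unrestricted ✓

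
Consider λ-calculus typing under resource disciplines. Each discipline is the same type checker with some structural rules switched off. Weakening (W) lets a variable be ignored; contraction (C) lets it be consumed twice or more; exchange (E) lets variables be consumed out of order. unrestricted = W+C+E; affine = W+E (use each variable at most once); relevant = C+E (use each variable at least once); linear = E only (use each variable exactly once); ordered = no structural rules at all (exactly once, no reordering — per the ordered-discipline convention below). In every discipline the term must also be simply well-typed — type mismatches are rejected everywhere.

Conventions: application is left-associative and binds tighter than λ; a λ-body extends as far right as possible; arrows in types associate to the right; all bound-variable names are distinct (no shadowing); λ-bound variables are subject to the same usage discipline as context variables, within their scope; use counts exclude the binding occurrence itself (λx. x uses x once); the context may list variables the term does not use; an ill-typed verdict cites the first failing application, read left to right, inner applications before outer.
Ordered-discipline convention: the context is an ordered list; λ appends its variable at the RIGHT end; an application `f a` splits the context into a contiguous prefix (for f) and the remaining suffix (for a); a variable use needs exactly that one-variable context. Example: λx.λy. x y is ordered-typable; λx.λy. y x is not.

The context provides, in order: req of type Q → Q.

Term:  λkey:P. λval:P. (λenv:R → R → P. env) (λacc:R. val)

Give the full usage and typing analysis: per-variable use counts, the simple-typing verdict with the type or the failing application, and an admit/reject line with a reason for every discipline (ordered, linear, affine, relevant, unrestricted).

usage: req ×0; key [bound] ×0; val [bound] ×1; env [bound] ×1; acc [bound] ×0
uses in reading order: env, val
typing: ill-typed: argument of type R → P where R → R → P is required
ordered ✗ (the type mismatch rejects it)
linear ✗ (not simply typable)
affine ✗ (fails simple typing)
relevant ✗ (a type mismatch blocks all five)
unrestricted ✗ (the type mismatch rejects it)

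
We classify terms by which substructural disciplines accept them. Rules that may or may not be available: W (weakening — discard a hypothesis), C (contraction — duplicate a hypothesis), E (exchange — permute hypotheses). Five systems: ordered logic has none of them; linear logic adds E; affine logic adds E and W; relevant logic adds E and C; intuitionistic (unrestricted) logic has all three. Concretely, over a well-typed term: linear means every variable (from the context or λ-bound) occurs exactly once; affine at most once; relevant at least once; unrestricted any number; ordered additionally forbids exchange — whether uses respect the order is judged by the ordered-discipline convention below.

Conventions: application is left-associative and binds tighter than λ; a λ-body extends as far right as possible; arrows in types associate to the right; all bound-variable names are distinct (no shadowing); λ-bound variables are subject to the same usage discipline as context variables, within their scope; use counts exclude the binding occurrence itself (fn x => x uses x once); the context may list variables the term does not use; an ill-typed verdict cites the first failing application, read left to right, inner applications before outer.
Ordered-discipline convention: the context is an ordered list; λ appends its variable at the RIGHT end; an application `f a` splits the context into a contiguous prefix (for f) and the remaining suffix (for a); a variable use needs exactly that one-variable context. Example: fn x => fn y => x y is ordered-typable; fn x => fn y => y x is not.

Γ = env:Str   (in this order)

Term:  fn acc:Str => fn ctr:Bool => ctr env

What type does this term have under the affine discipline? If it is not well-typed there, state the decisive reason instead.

not well-typed under affine — not simply typable
variable uses: env=1; acc [bound]=0; ctr [bound]=1
use order (left to right): ctr, env
typing: ill-typed: can't apply a value of type Bool
across the five disciplines: ordered ✗ · linear ✗ · affine ✗ · relevant ✗ · unrestricted ✗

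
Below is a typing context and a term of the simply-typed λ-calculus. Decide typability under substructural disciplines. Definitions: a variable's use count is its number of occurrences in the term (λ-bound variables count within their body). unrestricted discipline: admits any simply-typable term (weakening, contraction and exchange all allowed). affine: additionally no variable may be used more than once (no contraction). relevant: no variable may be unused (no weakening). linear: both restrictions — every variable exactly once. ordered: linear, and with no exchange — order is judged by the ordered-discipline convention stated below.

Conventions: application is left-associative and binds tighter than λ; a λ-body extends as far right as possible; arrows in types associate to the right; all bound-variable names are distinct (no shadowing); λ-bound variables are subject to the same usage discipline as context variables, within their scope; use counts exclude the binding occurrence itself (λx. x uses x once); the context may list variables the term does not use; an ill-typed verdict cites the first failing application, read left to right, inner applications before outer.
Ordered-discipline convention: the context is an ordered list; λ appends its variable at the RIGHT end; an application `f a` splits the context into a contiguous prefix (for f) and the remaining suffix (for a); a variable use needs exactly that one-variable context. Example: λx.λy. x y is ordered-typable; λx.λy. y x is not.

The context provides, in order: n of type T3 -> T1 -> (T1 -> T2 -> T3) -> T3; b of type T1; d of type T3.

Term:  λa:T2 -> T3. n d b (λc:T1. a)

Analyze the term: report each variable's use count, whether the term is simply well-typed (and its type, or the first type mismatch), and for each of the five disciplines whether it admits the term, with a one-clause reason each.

usage: n=1, b=1, d=1, a (λ-bound)=1, c (λ-bound)=0
order of uses: n, d, b, a
typing: well-typed — term : (T2 -> T3) -> T3
ordered ✗ (c never used (weakening))
linear ✗ (c never used (weakening))
affine ✓ (n, b, d, a, c: no repeats, contraction unneeded)
relevant ✗ (c never used (weakening))
unrestricted ✓ (simply typable at (T2 -> T3) -> T3; W, C, E all held)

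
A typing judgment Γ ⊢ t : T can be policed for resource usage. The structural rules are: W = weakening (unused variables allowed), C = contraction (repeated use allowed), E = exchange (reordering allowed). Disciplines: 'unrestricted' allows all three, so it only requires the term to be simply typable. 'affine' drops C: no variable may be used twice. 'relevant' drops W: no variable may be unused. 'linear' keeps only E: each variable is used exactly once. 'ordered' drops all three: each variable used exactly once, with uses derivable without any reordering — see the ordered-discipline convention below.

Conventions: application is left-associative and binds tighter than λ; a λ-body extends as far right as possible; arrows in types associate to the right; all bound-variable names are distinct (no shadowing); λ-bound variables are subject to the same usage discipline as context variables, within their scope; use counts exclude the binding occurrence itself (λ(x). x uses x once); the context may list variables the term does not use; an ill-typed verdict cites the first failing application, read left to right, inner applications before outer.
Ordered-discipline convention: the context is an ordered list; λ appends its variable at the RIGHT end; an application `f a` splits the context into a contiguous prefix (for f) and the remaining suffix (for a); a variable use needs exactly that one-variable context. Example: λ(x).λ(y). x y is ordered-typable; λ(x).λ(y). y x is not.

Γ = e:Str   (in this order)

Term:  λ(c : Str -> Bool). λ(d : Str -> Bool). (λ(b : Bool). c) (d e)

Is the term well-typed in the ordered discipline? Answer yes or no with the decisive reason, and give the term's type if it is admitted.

no — unused: b — weakening required
usage: e: 1×, c (bound): 1×, d (bound): 1×, b (bound): 0×
use order (left to right): c, d, e
typing: ✓ — (Str -> Bool) -> (Str -> Bool) -> Str -> Bool
summary: ordered ✗, linear ✗, affine ✓, relevant ✗, unrestricted ✓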